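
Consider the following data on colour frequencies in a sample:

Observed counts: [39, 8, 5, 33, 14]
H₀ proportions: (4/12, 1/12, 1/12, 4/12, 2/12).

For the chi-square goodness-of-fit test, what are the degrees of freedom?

degrees of freedom = 4

df = k − 1 = 5 − 1 = 4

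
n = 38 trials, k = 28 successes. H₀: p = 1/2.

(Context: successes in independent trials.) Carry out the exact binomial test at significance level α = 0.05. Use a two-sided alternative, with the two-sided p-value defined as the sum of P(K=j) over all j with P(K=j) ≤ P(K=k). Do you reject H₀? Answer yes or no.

reject H₀: yes

Exact binomial: n=38, k=28, p₀=1/2=0.5000
P(X=j) = C(n,j)·p₀^j·(1−p₀)^(n−j); p = Σ P(X=j) over j with P(X=j) ≤ P(X=28)
p-value (two-sided) = 0.00510
At α=0.05: p < α → reject H₀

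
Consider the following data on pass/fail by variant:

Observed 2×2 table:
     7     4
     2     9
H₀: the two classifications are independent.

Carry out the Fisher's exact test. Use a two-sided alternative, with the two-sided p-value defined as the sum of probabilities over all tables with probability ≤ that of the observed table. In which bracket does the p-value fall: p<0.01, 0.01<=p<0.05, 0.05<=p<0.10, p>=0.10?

p-value bracket: 0.05<=p<0.10

Margins: r₁=11, r₂=11, c₁=9, c₂=13, n=22
p_obs = C(11,7)·C(11,2)/C(22,9); sum pmf over tables with pmf ≤ p_obs
p-value (two-sided) = 0.08050
→ bracket: 0.05<=p<0.10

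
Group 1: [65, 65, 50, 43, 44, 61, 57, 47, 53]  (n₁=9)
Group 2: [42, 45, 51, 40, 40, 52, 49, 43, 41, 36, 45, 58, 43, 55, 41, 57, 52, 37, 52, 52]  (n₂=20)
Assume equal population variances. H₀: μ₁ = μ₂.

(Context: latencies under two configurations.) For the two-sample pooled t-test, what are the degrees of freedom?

df = n₁ + n₂ − 2 = 9 + 20 − 2 = 27

degrees of freedom = 27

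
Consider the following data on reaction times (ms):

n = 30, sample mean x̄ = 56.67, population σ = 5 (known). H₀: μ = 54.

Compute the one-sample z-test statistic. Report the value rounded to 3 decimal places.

test statistic = 2.925

SE = σ/√n = 5/√30 = 0.9129
z = (x̄−μ₀)/SE = (56.67−54)/0.9129 = 2.9248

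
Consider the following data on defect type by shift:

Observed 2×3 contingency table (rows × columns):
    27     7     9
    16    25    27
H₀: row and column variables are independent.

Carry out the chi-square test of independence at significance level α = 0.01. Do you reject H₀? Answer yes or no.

reject H₀: yes

Row totals [43, 68], col totals [43, 32, 36], n=111
χ² = (27−16.66)²/16.66 + (7−12.40)²/12.40 + (9−13.95)²/13.95 + (16−26.34)²/26.34 + (25−19.60)²/19.60 + (27−22.05)²/22.05 = 17.1798
df = 2
p-value (upper-tail) = 0.00019
At α=0.01: p < α → reject H₀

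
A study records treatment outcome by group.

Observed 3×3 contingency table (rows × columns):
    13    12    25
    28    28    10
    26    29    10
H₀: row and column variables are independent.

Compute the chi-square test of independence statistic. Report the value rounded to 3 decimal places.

Row totals [50, 66, 65], col totals [67, 69, 45], n=181
χ² = (13−18.51)²/18.51 + (12−19.06)²/19.06 + (25−12.43)²/12.43 + (28−24.43)²/24.43 + (28−25.16)²/25.16 + (10−16.41)²/16.41 + (26−24.06)²/24.06 + (29−24.78)²/24.78 + (10−16.16)²/16.16 = 23.5322
df = 4

test statistic = 23.532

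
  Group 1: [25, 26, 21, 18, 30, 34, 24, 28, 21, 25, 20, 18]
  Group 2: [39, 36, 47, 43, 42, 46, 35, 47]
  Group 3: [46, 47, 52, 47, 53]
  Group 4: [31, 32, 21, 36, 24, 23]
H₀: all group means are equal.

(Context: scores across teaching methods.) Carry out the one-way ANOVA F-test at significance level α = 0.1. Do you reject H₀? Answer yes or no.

reject H₀: yes

Group means [24.17, 41.88, 49.00, 27.83], grand mean 33.452
SSB = Σnᵢ(x̄ᵢ−x̄)² = 3000.302; SSW = ΣΣ(x−x̄ᵢ)² = 645.375
MSB = 3000.302/3 = 1000.1008; MSW = 645.375/27 = 23.9028
F = MSB/MSW = 41.8404
df = (3, 27)
p-value (upper-tail) = 0.00000
At α=0.1: p < α → reject H₀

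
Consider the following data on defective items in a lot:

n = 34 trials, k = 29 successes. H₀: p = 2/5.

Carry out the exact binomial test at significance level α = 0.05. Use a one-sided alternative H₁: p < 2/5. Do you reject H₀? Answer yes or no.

Exact binomial: n=34, k=29, p₀=2/5=0.4000
P(X≤29) from Σ C(n,i)·p₀^i·(1−p₀)^(n−i)
p-value (one-sided, H₁ less) = 1.00000
At α=0.05: p ≥ α → fail to reject H₀

reject H₀: no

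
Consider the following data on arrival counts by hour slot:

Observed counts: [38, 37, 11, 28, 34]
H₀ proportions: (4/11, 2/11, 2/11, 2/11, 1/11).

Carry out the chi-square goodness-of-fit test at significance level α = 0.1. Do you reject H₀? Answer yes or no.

reject H₀: yes

n = 148; E_i = n·p_i = [53.82, 26.91, 26.91, 26.91, 13.45]
χ² = (38−53.82)²/53.82 + (37−26.91)²/26.91 + (11−26.91)²/26.91 + (28−26.91)²/26.91 + (34−13.45)²/13.45 = 49.2568
df = 4
p-value (upper-tail) = 0.00000
At α=0.1: p < α → reject H₀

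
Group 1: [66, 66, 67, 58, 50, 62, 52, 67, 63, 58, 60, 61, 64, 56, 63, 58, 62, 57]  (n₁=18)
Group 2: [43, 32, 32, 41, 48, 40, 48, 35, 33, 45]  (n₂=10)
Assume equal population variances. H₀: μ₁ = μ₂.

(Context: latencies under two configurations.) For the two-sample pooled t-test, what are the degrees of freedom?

df = n₁ + n₂ − 2 = 18 + 10 − 2 = 26

degrees of freedom = 26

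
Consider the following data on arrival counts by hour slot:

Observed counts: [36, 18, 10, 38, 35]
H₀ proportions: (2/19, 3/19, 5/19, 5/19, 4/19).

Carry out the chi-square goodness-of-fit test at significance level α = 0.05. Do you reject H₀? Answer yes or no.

n = 137; E_i = n·p_i = [14.42, 21.63, 36.05, 36.05, 28.84]
χ² = (36−14.42)²/14.42 + (18−21.63)²/21.63 + (10−36.05)²/36.05 + (38−36.05)²/36.05 + (35−28.84)²/28.84 = 53.1456
df = 4
p-value (upper-tail) = 0.00000
At α=0.05: p < α → reject H₀

reject H₀: yes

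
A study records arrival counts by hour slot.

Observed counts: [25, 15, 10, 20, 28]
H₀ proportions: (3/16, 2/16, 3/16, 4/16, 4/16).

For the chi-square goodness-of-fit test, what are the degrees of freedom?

degrees of freedom = 4

df = k − 1 = 5 − 1 = 4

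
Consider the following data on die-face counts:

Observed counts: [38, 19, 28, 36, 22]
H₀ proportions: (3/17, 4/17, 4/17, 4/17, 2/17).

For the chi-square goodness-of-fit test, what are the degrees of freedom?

df = k − 1 = 5 − 1 = 4

degrees of freedom = 4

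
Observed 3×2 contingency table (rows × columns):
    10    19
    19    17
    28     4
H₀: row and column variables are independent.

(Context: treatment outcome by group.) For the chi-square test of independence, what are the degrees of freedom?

df = (r−1)(c−1) = (3−1)·(2−1) = 2

degrees of freedom = 2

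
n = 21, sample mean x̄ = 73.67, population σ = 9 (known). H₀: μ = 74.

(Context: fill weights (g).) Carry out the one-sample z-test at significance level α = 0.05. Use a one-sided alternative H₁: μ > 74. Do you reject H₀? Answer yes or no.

SE = σ/√n = 9/√21 = 1.9640
z = (x̄−μ₀)/SE = (73.67−74)/1.9640 = -0.1680
p-value (one-sided, H₁ greater) = 0.56672
At α=0.05: p ≥ α → fail to reject H₀

reject H₀: no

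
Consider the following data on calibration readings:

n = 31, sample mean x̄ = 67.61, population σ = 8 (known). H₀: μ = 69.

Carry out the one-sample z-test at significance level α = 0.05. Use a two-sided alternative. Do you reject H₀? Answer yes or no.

SE = σ/√n = 8/√31 = 1.4368
z = (x̄−μ₀)/SE = (67.61−69)/1.4368 = -0.9674
p-value (two-sided) = 0.33334
At α=0.05: p ≥ α → fail to reject H₀

reject H₀: no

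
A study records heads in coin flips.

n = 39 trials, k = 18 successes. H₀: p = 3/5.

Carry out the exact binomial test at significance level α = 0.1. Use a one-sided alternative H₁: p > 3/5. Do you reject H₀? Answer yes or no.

reject H₀: no

Exact binomial: n=39, k=18, p₀=3/5=0.6000
P(X≥18) from Σ C(n,i)·p₀^i·(1−p₀)^(n−i)
p-value (one-sided, H₁ greater) = 0.97197
At α=0.1: p ≥ α → fail to reject H₀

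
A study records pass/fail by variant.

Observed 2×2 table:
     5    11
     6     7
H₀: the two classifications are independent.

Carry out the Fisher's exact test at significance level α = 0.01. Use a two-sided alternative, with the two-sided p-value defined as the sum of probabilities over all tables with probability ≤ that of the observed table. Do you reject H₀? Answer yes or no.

reject H₀: no

Margins: r₁=16, r₂=13, c₁=11, c₂=18, n=29
p_obs = C(16,5)·C(13,6)/C(29,11); sum pmf over tables with pmf ≤ p_obs
p-value (two-sided) = 0.46568
At α=0.01: p ≥ α → fail to reject H₀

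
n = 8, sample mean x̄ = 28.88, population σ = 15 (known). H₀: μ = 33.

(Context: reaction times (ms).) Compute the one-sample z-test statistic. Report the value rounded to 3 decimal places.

test statistic = -0.777

SE = σ/√n = 15/√8 = 5.3033
z = (x̄−μ₀)/SE = (28.88−33)/5.3033 = -0.7769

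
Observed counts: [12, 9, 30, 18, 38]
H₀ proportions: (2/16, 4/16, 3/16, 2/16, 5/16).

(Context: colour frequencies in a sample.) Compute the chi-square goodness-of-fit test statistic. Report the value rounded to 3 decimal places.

n = 107; E_i = n·p_i = [13.38, 26.75, 20.06, 13.38, 33.44]
χ² = (12−13.38)²/13.38 + (9−26.75)²/26.75 + (30−20.06)²/20.06 + (18−13.38)²/13.38 + (38−33.44)²/33.44 = 19.0636
df = 4

test statistic = 19.064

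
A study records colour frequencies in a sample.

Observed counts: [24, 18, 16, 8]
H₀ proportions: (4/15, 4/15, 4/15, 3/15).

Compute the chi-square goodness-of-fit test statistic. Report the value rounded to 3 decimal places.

n = 66; E_i = n·p_i = [17.60, 17.60, 17.60, 13.20]
χ² = (24−17.60)²/17.60 + (18−17.60)²/17.60 + (16−17.60)²/17.60 + (8−13.20)²/13.20 = 4.5303
df = 3

test statistic = 4.530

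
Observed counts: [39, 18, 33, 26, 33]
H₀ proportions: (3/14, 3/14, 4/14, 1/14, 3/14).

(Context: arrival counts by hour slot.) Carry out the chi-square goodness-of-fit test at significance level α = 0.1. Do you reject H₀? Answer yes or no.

n = 149; E_i = n·p_i = [31.93, 31.93, 42.57, 10.64, 31.93]
χ² = (39−31.93)²/31.93 + (18−31.93)²/31.93 + (33−42.57)²/42.57 + (26−10.64)²/10.64 + (33−31.93)²/31.93 = 31.9899
df = 4
p-value (upper-tail) = 0.00000
At α=0.1: p < α → reject H₀

reject H₀: yes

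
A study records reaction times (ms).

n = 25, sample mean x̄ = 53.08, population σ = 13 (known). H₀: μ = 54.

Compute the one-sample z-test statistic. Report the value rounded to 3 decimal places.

SE = σ/√n = 13/√25 = 2.6000
z = (x̄−μ₀)/SE = (53.08−54)/2.6000 = -0.3538

test statistic = -0.354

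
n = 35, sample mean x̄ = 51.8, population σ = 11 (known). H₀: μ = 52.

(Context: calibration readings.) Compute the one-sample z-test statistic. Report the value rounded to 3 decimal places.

test statistic = -0.108

SE = σ/√n = 11/√35 = 1.8593
z = (x̄−μ₀)/SE = (51.8−52)/1.8593 = -0.1076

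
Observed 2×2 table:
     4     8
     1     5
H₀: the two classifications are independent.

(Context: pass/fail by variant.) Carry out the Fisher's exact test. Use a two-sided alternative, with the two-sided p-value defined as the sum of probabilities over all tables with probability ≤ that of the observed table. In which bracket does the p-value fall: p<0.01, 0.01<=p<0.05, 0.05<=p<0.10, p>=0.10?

Margins: r₁=12, r₂=6, c₁=5, c₂=13, n=18
p_obs = C(12,4)·C(6,1)/C(18,5); sum pmf over tables with pmf ≤ p_obs
p-value (two-sided) = 0.61485
→ bracket: p>=0.10

p-value bracket: p>=0.10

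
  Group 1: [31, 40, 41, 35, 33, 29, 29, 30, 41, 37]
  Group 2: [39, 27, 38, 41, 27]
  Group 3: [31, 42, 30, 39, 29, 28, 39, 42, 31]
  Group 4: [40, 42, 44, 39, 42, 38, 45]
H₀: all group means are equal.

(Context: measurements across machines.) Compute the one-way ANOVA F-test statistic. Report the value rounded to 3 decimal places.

Group means [34.60, 34.40, 34.56, 41.43], grand mean 36.097
SSB = Σnᵢ(x̄ᵢ−x̄)² = 257.173; SSW = ΣΣ(x−x̄ᵢ)² = 713.537
MSB = 257.173/3 = 85.7244; MSW = 713.537/27 = 26.4273
F = MSB/MSW = 3.2438
df = (3, 27)

test statistic = 3.244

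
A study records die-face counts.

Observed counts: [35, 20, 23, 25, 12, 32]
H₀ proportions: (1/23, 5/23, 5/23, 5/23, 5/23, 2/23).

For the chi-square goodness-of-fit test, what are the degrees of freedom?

df = k − 1 = 6 − 1 = 5

degrees of freedom = 5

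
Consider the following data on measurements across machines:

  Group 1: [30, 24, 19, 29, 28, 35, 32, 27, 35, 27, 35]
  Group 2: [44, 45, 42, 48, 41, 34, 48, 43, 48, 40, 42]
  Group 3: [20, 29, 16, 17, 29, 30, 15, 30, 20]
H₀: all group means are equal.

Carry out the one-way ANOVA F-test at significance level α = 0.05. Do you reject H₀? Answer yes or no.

Group means [29.18, 43.18, 22.89], grand mean 32.323
SSB = Σnᵢ(x̄ᵢ−x̄)² = 2206.613; SSW = ΣΣ(x−x̄ᵢ)² = 764.162
MSB = 2206.613/2 = 1103.3063; MSW = 764.162/28 = 27.2915
F = MSB/MSW = 40.4268
df = (2, 28)
p-value (upper-tail) = 0.00000
At α=0.05: p < α → reject H₀

reject H₀: yes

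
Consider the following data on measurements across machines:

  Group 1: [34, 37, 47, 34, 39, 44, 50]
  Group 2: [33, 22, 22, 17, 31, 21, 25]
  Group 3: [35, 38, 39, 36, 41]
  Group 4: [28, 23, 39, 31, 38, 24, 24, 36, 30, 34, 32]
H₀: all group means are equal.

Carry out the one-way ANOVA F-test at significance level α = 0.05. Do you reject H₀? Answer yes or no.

Group means [40.71, 24.43, 37.80, 30.82], grand mean 32.800
SSB = Σnᵢ(x̄ᵢ−x̄)² = 1097.221; SSW = ΣΣ(x−x̄ᵢ)² = 781.579
MSB = 1097.221/3 = 365.7403; MSW = 781.579/26 = 30.0607
F = MSB/MSW = 12.1667
df = (3, 26)
p-value (upper-tail) = 0.00004
At α=0.05: p < α → reject H₀

reject H₀: yes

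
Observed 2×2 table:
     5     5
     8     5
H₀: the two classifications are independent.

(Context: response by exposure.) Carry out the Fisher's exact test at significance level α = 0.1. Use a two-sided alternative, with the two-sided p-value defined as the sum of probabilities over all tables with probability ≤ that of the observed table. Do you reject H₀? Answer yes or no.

Margins: r₁=10, r₂=13, c₁=13, c₂=10, n=23
p_obs = C(10,5)·C(13,8)/C(23,13); sum pmf over tables with pmf ≤ p_obs
p-value (two-sided) = 0.68502
At α=0.1: p ≥ α → fail to reject H₀

reject H₀: no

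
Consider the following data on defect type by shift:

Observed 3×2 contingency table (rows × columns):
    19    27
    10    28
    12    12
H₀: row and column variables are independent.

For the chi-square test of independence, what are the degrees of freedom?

df = (r−1)(c−1) = (3−1)·(2−1) = 2

degrees of freedom = 2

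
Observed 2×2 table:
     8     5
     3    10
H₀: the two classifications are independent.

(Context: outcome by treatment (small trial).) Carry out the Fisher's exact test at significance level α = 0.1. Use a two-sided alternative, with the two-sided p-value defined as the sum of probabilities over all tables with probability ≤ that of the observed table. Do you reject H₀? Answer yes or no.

reject H₀: no

Margins: r₁=13, r₂=13, c₁=11, c₂=15, n=26
p_obs = C(13,8)·C(13,3)/C(26,11); sum pmf over tables with pmf ≤ p_obs
p-value (two-sided) = 0.11070
At α=0.1: p ≥ α → fail to reject H₀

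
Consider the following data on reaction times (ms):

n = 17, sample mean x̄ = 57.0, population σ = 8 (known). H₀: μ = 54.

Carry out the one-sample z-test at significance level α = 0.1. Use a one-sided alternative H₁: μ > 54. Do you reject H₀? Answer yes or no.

reject H₀: yes

SE = σ/√n = 8/√17 = 1.9403
z = (x̄−μ₀)/SE = (57.0−54)/1.9403 = 1.5462
p-value (one-sided, H₁ greater) = 0.06103
At α=0.1: p < α → reject H₀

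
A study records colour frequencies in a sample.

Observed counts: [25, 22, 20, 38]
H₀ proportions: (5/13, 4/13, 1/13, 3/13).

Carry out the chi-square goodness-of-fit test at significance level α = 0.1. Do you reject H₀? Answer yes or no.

reject H₀: yes

n = 105; E_i = n·p_i = [40.38, 32.31, 8.08, 24.23]
χ² = (25−40.38)²/40.38 + (22−32.31)²/32.31 + (20−8.08)²/8.08 + (38−24.23)²/24.23 = 34.5746
df = 3
p-value (upper-tail) = 0.00000
At α=0.1: p < α → reject H₀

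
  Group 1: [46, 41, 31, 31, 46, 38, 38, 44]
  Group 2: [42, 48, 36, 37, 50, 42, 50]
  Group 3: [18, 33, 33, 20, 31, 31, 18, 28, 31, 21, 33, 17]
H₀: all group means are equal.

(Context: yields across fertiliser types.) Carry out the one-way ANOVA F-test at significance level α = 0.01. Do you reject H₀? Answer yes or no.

Group means [39.38, 43.57, 26.17], grand mean 34.593
SSB = Σnᵢ(x̄ᵢ−x̄)² = 1599.263; SSW = ΣΣ(x−x̄ᵢ)² = 959.256
MSB = 1599.263/2 = 799.6313; MSW = 959.256/24 = 39.9690
F = MSB/MSW = 20.0063
df = (2, 24)
p-value (upper-tail) = 0.00001
At α=0.01: p < α → reject H₀

reject H₀: yes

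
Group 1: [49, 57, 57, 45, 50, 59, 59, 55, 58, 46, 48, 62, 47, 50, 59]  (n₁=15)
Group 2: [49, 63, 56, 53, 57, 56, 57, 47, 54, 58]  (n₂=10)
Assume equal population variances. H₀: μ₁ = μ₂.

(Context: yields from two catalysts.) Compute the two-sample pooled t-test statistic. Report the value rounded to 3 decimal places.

test statistic = -0.741

x̄₁=53.400, s₁=5.705, n₁=15
x̄₂=55.000, s₂=4.570, n₂=10
s_p² = [14·5.705² + 9·4.570²]/23 = 27.9826
SE = √(s_p²·(1/15+1/10)) = 2.1596
t = (53.400−55.000)/2.1596 = -0.7409
df = 23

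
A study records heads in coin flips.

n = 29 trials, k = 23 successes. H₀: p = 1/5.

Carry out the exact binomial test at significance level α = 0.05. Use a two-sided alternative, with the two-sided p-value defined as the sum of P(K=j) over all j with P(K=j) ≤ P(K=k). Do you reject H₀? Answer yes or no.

Exact binomial: n=29, k=23, p₀=1/5=0.2000
P(X=j) = C(n,j)·p₀^j·(1−p₀)^(n−j); p = Σ P(X=j) over j with P(X=j) ≤ P(X=23)
p-value (two-sided) = 0.00000
At α=0.05: p < α → reject H₀

reject H₀: yes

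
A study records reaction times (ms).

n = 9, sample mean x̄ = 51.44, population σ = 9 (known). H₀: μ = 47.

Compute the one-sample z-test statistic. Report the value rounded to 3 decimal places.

SE = σ/√n = 9/√9 = 3.0000
z = (x̄−μ₀)/SE = (51.44−47)/3.0000 = 1.4800

test statistic = 1.480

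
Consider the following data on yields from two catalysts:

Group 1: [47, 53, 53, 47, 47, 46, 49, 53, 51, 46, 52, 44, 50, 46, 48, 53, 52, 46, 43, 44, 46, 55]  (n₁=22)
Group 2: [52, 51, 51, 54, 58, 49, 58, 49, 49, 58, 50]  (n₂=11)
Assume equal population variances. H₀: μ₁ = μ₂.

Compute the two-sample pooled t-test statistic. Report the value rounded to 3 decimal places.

x̄₁=48.682, s₁=3.551, n₁=22
x̄₂=52.636, s₂=3.749, n₂=11
s_p² = [21·3.551² + 10·3.749²]/31 = 13.0748
SE = √(s_p²·(1/22+1/11)) = 1.3353
t = (48.682−52.636)/1.3353 = -2.9616
df = 31

test statistic = -2.962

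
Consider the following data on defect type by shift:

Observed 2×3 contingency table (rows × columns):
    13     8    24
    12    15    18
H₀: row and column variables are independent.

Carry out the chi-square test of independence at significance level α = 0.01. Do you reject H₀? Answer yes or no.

Row totals [45, 45], col totals [25, 23, 42], n=90
χ² = (13−12.50)²/12.50 + (8−11.50)²/11.50 + (24−21.00)²/21.00 + (12−12.50)²/12.50 + (15−11.50)²/11.50 + (18−21.00)²/21.00 = 3.0276
df = 2
p-value (upper-tail) = 0.22007
At α=0.01: p ≥ α → fail to reject H₀

reject H₀: no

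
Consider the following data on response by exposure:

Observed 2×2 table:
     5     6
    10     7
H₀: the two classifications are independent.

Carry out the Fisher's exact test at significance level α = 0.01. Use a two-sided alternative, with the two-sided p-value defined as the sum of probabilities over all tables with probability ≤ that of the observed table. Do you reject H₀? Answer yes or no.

reject H₀: no

Margins: r₁=11, r₂=17, c₁=15, c₂=13, n=28
p_obs = C(11,5)·C(17,10)/C(28,15); sum pmf over tables with pmf ≤ p_obs
p-value (two-sided) = 0.70004
At α=0.01: p ≥ α → fail to reject H₀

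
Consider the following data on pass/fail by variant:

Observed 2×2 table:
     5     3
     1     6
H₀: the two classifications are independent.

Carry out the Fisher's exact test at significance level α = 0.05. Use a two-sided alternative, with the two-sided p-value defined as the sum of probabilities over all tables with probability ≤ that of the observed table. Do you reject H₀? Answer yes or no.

Margins: r₁=8, r₂=7, c₁=6, c₂=9, n=15
p_obs = C(8,5)·C(7,1)/C(15,6); sum pmf over tables with pmf ≤ p_obs
p-value (two-sided) = 0.11888
At α=0.05: p ≥ α → fail to reject H₀

reject H₀: no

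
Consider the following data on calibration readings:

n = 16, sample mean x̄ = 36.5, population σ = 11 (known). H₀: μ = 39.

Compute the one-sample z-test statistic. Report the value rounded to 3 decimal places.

test statistic = -0.909

SE = σ/√n = 11/√16 = 2.7500
z = (x̄−μ₀)/SE = (36.5−39)/2.7500 = -0.9091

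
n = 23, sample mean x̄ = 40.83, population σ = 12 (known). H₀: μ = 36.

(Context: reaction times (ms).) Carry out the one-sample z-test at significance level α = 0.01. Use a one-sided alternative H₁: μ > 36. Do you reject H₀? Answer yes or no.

SE = σ/√n = 12/√23 = 2.5022
z = (x̄−μ₀)/SE = (40.83−36)/2.5022 = 1.9303
p-value (one-sided, H₁ greater) = 0.02678
At α=0.01: p ≥ α → fail to reject H₀

reject H₀: no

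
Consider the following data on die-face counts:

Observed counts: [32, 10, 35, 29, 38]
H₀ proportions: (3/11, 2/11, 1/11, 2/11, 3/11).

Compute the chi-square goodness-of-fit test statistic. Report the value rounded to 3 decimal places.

n = 144; E_i = n·p_i = [39.27, 26.18, 13.09, 26.18, 39.27]
χ² = (32−39.27)²/39.27 + (10−26.18)²/26.18 + (35−13.09)²/13.09 + (29−26.18)²/26.18 + (38−39.27)²/39.27 = 48.3600
df = 4

test statistic = 48.360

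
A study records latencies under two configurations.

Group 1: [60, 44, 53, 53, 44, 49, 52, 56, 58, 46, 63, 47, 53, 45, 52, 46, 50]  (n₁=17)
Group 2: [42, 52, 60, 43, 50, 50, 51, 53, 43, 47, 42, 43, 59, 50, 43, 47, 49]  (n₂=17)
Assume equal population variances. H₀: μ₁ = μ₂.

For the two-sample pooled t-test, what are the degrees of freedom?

df = n₁ + n₂ − 2 = 17 + 17 − 2 = 32

degrees of freedom = 32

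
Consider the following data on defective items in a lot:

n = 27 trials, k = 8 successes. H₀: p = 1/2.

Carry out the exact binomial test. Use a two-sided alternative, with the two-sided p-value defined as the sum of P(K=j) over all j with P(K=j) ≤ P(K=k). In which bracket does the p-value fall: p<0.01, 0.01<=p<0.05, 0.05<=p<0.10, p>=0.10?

p-value bracket: 0.05<=p<0.10

Exact binomial: n=27, k=8, p₀=1/2=0.5000
P(X=j) = C(n,j)·p₀^j·(1−p₀)^(n−j); p = Σ P(X=j) over j with P(X=j) ≤ P(X=8)
p-value (two-sided) = 0.05224
→ bracket: 0.05<=p<0.10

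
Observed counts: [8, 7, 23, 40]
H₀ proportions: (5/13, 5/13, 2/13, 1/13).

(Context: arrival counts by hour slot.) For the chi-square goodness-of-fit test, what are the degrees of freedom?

degrees of freedom = 3

df = k − 1 = 4 − 1 = 3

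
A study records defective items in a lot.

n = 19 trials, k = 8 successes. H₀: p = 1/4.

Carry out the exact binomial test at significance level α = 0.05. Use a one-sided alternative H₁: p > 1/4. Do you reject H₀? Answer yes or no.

Exact binomial: n=19, k=8, p₀=1/4=0.2500
P(X≥8) from Σ C(n,i)·p₀^i·(1−p₀)^(n−i)
p-value (one-sided, H₁ greater) = 0.07746
At α=0.05: p ≥ α → fail to reject H₀

reject H₀: no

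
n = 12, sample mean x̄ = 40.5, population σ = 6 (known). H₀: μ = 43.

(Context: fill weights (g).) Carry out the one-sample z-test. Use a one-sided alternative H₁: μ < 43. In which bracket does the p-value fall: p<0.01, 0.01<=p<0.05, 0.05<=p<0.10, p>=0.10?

p-value bracket: 0.05<=p<0.10

SE = σ/√n = 6/√12 = 1.7321
z = (x̄−μ₀)/SE = (40.5−43)/1.7321 = -1.4434
p-value (one-sided, H₁ less) = 0.07446
→ bracket: 0.05<=p<0.10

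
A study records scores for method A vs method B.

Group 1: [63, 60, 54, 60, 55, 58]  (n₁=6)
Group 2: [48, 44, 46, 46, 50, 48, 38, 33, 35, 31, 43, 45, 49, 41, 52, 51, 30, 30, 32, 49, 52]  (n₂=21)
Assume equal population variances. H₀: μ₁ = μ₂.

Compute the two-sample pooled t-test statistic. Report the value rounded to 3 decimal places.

test statistic = 4.794

x̄₁=58.333, s₁=3.386, n₁=6
x̄₂=42.524, s₂=7.782, n₂=21
s_p² = [5·3.386² + 20·7.782²]/25 = 50.7429
SE = √(s_p²·(1/6+1/21)) = 3.2975
t = (58.333−42.524)/3.2975 = 4.7944
df = 25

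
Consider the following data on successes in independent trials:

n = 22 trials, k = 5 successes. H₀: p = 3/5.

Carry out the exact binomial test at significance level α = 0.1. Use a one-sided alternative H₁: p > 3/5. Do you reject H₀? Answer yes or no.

Exact binomial: n=22, k=5, p₀=3/5=0.6000
P(X≥5) from Σ C(n,i)·p₀^i·(1−p₀)^(n−i)
p-value (one-sided, H₁ greater) = 0.99992
At α=0.1: p ≥ α → fail to reject H₀

reject H₀: no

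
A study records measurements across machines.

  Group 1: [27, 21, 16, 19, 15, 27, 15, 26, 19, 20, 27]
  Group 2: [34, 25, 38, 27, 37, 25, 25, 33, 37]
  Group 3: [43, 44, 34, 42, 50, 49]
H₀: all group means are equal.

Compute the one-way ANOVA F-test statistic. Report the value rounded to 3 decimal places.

test statistic = 34.862

Group means [21.09, 31.22, 43.67], grand mean 29.808
SSB = Σnᵢ(x̄ᵢ−x̄)² = 2006.240; SSW = ΣΣ(x−x̄ᵢ)² = 661.798
MSB = 2006.240/2 = 1003.1202; MSW = 661.798/23 = 28.7738
F = MSB/MSW = 34.8622
df = (2, 23)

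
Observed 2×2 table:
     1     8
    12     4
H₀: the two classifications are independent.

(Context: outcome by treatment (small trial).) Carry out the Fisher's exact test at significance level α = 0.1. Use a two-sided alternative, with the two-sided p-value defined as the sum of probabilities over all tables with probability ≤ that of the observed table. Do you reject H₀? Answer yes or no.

reject H₀: yes

Margins: r₁=9, r₂=16, c₁=13, c₂=12, n=25
p_obs = C(9,1)·C(16,12)/C(25,13); sum pmf over tables with pmf ≤ p_obs
p-value (two-sided) = 0.00361
At α=0.1: p < α → reject H₀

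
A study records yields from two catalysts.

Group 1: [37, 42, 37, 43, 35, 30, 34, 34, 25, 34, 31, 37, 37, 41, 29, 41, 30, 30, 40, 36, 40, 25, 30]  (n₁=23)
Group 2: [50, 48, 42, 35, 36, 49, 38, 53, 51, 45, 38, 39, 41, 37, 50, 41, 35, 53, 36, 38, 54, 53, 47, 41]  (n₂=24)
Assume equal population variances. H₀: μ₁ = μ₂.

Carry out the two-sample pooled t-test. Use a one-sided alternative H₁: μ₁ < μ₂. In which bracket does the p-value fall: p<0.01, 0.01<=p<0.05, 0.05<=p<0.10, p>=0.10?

p-value bracket: p<0.01

x̄₁=34.696, s₁=5.243, n₁=23
x̄₂=43.750, s₂=6.648, n₂=24
s_p² = [22·5.243² + 23·6.648²]/45 = 36.0304
SE = √(s_p²·(1/23+1/24)) = 1.7515
t = (34.696−43.750)/1.7515 = -5.1694
df = 45
p-value (one-sided, H₁ less) = 0.00000
→ bracket: p<0.01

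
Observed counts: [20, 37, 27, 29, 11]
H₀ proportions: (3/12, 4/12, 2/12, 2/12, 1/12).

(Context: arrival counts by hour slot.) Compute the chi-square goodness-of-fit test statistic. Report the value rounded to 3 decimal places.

test statistic = 9.702

n = 124; E_i = n·p_i = [31.00, 41.33, 20.67, 20.67, 10.33]
χ² = (20−31.00)²/31.00 + (37−41.33)²/41.33 + (27−20.67)²/20.67 + (29−20.67)²/20.67 + (11−10.33)²/10.33 = 9.7016
df = 4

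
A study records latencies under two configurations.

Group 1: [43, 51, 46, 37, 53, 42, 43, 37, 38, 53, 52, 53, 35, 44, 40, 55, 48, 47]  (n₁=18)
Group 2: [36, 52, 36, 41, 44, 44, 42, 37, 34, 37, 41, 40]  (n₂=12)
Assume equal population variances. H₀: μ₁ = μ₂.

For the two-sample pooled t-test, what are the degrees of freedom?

df = n₁ + n₂ − 2 = 18 + 12 − 2 = 28

degrees of freedom = 28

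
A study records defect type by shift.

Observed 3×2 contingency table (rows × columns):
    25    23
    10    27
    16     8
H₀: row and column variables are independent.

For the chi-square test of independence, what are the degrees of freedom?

degrees of freedom = 2

df = (r−1)(c−1) = (3−1)·(2−1) = 2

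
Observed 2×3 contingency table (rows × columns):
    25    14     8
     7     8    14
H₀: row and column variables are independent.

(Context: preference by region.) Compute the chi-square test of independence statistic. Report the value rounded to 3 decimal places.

test statistic = 9.677

Row totals [47, 29], col totals [32, 22, 22], n=76
χ² = (25−19.79)²/19.79 + (14−13.61)²/13.61 + (8−13.61)²/13.61 + (7−12.21)²/12.21 + (8−8.39)²/8.39 + (14−8.39)²/8.39 = 9.6774
df = 2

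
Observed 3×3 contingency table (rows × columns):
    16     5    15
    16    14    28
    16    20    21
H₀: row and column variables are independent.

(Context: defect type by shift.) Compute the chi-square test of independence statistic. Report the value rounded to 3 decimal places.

Row totals [36, 58, 57], col totals [48, 39, 64], n=151
χ² = (16−11.44)²/11.44 + (5−9.30)²/9.30 + (15−15.26)²/15.26 + (16−18.44)²/18.44 + (14−14.98)²/14.98 + (28−24.58)²/24.58 + (16−18.12)²/18.12 + (20−14.72)²/14.72 + (21−24.16)²/24.16 = 7.2198
df = 4

test statistic = 7.220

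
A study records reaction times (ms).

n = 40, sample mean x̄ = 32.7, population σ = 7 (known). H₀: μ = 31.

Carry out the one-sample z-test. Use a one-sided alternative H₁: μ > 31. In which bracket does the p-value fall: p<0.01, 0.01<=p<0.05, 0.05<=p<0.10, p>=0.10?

p-value bracket: 0.05<=p<0.10

SE = σ/√n = 7/√40 = 1.1068
z = (x̄−μ₀)/SE = (32.7−31)/1.1068 = 1.5360
p-value (one-sided, H₁ greater) = 0.06227
→ bracket: 0.05<=p<0.10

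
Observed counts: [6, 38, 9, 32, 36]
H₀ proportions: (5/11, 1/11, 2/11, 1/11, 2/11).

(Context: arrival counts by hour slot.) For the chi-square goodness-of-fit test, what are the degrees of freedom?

df = k − 1 = 5 − 1 = 4

degrees of freedom = 4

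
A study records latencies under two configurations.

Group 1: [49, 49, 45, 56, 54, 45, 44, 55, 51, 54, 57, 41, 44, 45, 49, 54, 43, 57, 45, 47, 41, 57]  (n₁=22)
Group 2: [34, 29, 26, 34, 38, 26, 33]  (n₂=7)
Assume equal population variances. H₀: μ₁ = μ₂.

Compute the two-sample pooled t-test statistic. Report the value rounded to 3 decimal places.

test statistic = 7.706

x̄₁=49.182, s₁=5.509, n₁=22
x̄₂=31.429, s₂=4.541, n₂=7
s_p² = [21·5.509² + 6·4.541²]/27 = 28.1847
SE = √(s_p²·(1/22+1/7)) = 2.3038
t = (49.182−31.429)/2.3038 = 7.7061
df = 27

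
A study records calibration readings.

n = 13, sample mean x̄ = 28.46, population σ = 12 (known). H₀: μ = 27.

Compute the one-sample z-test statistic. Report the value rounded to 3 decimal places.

SE = σ/√n = 12/√13 = 3.3282
z = (x̄−μ₀)/SE = (28.46−27)/3.3282 = 0.4387

test statistic = 0.439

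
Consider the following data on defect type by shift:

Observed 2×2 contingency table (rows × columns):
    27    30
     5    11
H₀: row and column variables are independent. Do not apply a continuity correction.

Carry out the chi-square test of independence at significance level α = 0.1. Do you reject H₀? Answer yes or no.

Row totals [57, 16], col totals [32, 41], n=73
χ² = (27−24.99)²/24.99 + (30−32.01)²/32.01 + (5−7.01)²/7.01 + (11−8.99)²/8.99 = 1.3183
df = 1
p-value (upper-tail) = 0.25089
At α=0.1: p ≥ α → fail to reject H₀

reject H₀: no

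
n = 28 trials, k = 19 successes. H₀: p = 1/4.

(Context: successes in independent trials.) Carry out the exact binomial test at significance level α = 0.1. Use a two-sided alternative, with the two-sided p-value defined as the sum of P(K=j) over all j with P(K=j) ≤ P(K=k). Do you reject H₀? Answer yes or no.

reject H₀: yes

Exact binomial: n=28, k=19, p₀=1/4=0.2500
P(X=j) = C(n,j)·p₀^j·(1−p₀)^(n−j); p = Σ P(X=j) over j with P(X=j) ≤ P(X=19)
p-value (two-sided) = 0.00000
At α=0.1: p < α → reject H₀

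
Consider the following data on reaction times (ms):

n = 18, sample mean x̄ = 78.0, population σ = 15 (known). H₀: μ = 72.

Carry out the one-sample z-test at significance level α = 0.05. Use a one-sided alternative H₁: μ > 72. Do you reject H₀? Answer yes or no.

SE = σ/√n = 15/√18 = 3.5355
z = (x̄−μ₀)/SE = (78.0−72)/3.5355 = 1.6971
p-value (one-sided, H₁ greater) = 0.04484
At α=0.05: p < α → reject H₀

reject H₀: yes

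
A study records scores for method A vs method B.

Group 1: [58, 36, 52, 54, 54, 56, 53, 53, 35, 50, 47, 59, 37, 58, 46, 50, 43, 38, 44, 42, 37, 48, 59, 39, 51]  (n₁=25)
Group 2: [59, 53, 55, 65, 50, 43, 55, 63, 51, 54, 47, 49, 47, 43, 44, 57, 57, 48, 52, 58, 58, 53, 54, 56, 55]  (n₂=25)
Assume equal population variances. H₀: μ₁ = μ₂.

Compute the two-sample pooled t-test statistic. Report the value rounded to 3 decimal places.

x̄₁=47.960, s₁=7.850, n₁=25
x̄₂=53.040, s₂=5.748, n₂=25
s_p² = [24·7.850² + 24·5.748²]/48 = 47.3317
SE = √(s_p²·(1/25+1/25)) = 1.9459
t = (47.960−53.040)/1.9459 = -2.6106
df = 48

test statistic = -2.611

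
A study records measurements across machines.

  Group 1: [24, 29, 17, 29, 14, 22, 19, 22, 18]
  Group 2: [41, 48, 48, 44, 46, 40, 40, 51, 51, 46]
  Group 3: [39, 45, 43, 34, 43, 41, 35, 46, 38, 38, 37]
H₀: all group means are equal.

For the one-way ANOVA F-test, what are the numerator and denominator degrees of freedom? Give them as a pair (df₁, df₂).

degrees of freedom = [2, 27]

k = 3 groups, N = 30 total
df = (k−1, N−k) = (3−1, 30−3) = (2, 27)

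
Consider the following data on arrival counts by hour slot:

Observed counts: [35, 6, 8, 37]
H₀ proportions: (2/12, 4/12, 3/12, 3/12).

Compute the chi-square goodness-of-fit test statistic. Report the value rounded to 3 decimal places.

test statistic = 67.372

n = 86; E_i = n·p_i = [14.33, 28.67, 21.50, 21.50]
χ² = (35−14.33)²/14.33 + (6−28.67)²/28.67 + (8−21.50)²/21.50 + (37−21.50)²/21.50 = 67.3721
df = 3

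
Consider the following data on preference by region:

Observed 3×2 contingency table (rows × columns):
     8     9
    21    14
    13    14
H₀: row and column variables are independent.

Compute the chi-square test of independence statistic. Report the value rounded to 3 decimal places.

Row totals [17, 35, 27], col totals [42, 37], n=79
χ² = (8−9.04)²/9.04 + (9−7.96)²/7.96 + (21−18.61)²/18.61 + (14−16.39)²/16.39 + (13−14.35)²/14.35 + (14−12.65)²/12.65 = 1.1841
df = 2

test statistic = 1.184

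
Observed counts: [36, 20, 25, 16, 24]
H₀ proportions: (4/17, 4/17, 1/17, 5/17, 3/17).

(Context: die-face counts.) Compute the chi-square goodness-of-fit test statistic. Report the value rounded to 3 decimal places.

test statistic = 60.549

n = 121; E_i = n·p_i = [28.47, 28.47, 7.12, 35.59, 21.35]
χ² = (36−28.47)²/28.47 + (20−28.47)²/28.47 + (25−7.12)²/7.12 + (16−35.59)²/35.59 + (24−21.35)²/21.35 = 60.5488
df = 4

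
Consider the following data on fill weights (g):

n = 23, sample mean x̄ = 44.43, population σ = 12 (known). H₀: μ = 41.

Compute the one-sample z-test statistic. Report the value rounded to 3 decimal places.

SE = σ/√n = 12/√23 = 2.5022
z = (x̄−μ₀)/SE = (44.43−41)/2.5022 = 1.3708

test statistic = 1.371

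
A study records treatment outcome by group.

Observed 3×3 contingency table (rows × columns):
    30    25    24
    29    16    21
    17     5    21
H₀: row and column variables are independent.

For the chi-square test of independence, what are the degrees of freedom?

degrees of freedom = 4

df = (r−1)(c−1) = (3−1)·(3−1) = 4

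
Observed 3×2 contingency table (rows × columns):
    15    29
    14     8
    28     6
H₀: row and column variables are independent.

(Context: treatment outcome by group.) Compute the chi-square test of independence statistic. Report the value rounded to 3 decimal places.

test statistic = 18.733

Row totals [44, 22, 34], col totals [57, 43], n=100
χ² = (15−25.08)²/25.08 + (29−18.92)²/18.92 + (14−12.54)²/12.54 + (8−9.46)²/9.46 + (28−19.38)²/19.38 + (6−14.62)²/14.62 = 18.7334
df = 2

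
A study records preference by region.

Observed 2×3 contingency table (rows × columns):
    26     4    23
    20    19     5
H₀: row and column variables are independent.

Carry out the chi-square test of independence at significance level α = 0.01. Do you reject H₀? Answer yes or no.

reject H₀: yes

Row totals [53, 44], col totals [46, 23, 28], n=97
χ² = (26−25.13)²/25.13 + (4−12.57)²/12.57 + (23−15.30)²/15.30 + (20−20.87)²/20.87 + (19−10.43)²/10.43 + (5−12.70)²/12.70 = 21.4866
df = 2
p-value (upper-tail) = 0.00002
At α=0.01: p < α → reject H₀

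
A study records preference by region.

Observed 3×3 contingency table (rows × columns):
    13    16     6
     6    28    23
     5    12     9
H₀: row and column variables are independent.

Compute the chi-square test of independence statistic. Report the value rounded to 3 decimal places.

Row totals [35, 57, 26], col totals [24, 56, 38], n=118
χ² = (13−7.12)²/7.12 + (16−16.61)²/16.61 + (6−11.27)²/11.27 + (6−11.59)²/11.59 + (28−27.05)²/27.05 + (23−18.36)²/18.36 + (5−5.29)²/5.29 + (12−12.34)²/12.34 + (9−8.37)²/8.37 = 11.3254
df = 4

test statistic = 11.325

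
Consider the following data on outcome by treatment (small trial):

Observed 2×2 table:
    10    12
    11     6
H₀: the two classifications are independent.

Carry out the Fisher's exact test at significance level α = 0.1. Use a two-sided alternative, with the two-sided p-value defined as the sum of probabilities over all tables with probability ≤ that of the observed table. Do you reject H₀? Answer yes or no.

Margins: r₁=22, r₂=17, c₁=21, c₂=18, n=39
p_obs = C(22,10)·C(17,11)/C(39,21); sum pmf over tables with pmf ≤ p_obs
p-value (two-sided) = 0.33400
At α=0.1: p ≥ α → fail to reject H₀

reject H₀: no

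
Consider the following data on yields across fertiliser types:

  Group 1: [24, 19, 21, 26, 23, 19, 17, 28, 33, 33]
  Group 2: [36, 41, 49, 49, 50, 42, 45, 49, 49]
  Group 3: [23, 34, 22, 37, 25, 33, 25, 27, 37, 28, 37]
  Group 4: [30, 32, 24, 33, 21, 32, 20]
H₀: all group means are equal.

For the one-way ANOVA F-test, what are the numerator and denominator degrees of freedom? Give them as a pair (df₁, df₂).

degrees of freedom = [3, 33]

k = 4 groups, N = 37 total
df = (k−1, N−k) = (4−1, 37−4) = (3, 33)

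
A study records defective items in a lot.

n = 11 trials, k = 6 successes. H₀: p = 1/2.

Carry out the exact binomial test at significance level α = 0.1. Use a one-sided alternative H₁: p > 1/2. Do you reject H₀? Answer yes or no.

reject H₀: no

Exact binomial: n=11, k=6, p₀=1/2=0.5000
P(X≥6) from Σ C(n,i)·p₀^i·(1−p₀)^(n−i)
p-value (one-sided, H₁ greater) = 0.50000
At α=0.1: p ≥ α → fail to reject H₀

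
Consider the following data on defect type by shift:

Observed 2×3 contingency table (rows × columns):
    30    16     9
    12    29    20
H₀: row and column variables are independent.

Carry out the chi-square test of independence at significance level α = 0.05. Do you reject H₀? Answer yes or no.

Row totals [55, 61], col totals [42, 45, 29], n=116
χ² = (30−19.91)²/19.91 + (16−21.34)²/21.34 + (9−13.75)²/13.75 + (12−22.09)²/22.09 + (29−23.66)²/23.66 + (20−15.25)²/15.25 = 15.3730
df = 2
p-value (upper-tail) = 0.00046
At α=0.05: p < α → reject H₀

reject H₀: yes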